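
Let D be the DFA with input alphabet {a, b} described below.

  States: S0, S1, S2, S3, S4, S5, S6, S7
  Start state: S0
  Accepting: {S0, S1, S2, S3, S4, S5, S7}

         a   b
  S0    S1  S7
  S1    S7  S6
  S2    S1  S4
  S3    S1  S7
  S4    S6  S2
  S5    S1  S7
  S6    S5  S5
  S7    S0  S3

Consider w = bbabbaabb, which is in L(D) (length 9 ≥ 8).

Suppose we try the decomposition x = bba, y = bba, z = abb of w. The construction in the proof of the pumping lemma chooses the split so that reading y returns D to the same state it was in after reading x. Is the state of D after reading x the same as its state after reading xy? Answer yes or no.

State sequence: S0 -b-> S7 -b-> S3 -a-> S1 -b-> S6 -b-> S5 -a-> S1

After x (step 3): S1. After xy (step 6): S1.
They match, so y = bba drives D around a cycle from S1 back to itself; pumping y any number of times keeps D in S1 before reading z, and xyⁱz ∈ L(D) for every i ≥ 0.

yes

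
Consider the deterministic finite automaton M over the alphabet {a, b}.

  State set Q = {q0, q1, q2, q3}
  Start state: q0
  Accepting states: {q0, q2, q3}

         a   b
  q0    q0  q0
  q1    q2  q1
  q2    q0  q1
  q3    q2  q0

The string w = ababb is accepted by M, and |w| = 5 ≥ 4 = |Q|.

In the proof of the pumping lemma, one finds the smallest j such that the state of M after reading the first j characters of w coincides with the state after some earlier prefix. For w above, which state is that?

Run of M on w = a b a b b:
  step 0: q0  (start)
  step 1: q0  (read a: q0→q0)   ← first repeat (q0 seen earlier)
  step 2: q0  (read b: q0→q0)
  step 3: q0  (read a: q0→q0)
  step 4: q0  (read b: q0→q0)
  step 5: q0  (read b: q0→q0)

The earliest repeat is at step j = 1: M is in q0, which it already visited at step i = 0.
With |Q| = 4, pigeonhole forces a state repeat no later than step 4; the substring read between the first and second visits to that state can be pumped.

q0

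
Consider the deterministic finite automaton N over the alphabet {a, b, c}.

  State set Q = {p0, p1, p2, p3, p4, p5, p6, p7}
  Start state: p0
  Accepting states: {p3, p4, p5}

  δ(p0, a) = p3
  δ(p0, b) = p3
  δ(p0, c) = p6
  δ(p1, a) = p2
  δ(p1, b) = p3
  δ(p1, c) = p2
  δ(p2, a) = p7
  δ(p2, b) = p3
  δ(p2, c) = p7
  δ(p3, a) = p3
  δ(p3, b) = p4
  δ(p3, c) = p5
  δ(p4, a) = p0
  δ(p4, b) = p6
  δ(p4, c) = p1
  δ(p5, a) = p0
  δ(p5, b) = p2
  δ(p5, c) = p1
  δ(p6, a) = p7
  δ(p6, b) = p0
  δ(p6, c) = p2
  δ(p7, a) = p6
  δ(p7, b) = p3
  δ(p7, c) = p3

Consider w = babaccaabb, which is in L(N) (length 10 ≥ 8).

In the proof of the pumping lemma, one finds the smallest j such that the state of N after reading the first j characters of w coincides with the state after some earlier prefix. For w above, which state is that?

State sequence: p0 -b-> p3 -a-> p3 -b-> p4 -a-> p0 -c-> p6 -c-> p2 -a-> p7 -a-> p6 -b-> p0 -b-> p3
First repeat at step 2: p3 was already visited.

The earliest repeat is at step j = 2: N is in p3, which it already visited at step i = 1.
Since N has 8 states, any run of length ≥ 8 visits 8+1 states, so by pigeonhole some state repeats within the first 8 steps — that repeat gives the pumpable loop.

p3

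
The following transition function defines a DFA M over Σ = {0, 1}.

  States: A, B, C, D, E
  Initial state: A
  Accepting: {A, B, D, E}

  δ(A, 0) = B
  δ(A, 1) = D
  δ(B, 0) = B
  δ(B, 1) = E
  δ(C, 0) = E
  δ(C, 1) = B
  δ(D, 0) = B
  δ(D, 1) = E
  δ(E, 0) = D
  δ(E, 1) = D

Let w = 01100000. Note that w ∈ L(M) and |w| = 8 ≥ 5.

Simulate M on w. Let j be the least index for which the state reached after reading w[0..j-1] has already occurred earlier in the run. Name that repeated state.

B

Run of M on w = 0 1 1 0 0 0 0 0:
  step 0: A  (start)
  step 1: B  (read 0: A→B)
  step 2: E  (read 1: B→E)
  step 3: D  (read 1: E→D)
  step 4: B  (read 0: D→B)   ← first repeat (B seen earlier)
  step 5: B  (read 0: B→B)
  step 6: B  (read 0: B→B)
  step 7: B  (read 0: B→B)
  step 8: B  (read 0: B→B)

The earliest repeat is at step j = 4: M is in B, which it already visited at step i = 1.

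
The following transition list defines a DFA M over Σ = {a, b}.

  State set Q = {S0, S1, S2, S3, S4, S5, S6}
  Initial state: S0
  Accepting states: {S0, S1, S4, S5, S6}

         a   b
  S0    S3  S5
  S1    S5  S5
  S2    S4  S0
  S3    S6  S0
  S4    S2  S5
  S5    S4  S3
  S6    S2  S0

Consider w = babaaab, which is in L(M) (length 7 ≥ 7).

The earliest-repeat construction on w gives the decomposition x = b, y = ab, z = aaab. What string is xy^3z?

babababaaab

xy^3z = b·ab·ab·ab·aaab = babababaaab.
Reading y = ab takes M from S5 back to S5, so after x·y·y·y the machine is still in S5, and z then leads to the accepting state S5. Hence babababaaab ∈ L(M).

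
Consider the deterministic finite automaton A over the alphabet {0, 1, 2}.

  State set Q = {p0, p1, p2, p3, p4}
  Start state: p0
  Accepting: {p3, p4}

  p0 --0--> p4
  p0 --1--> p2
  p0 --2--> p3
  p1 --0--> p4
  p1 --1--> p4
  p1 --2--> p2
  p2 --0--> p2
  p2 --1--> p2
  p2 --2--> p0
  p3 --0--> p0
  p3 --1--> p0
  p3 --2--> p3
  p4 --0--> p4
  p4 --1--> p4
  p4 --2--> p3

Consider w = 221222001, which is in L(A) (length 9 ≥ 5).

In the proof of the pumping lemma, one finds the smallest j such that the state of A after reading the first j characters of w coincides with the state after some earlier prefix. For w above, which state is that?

p3

Run of A on w = 2 2 1 2 2 2 0 0 1:
  step 0: p0  (start)
  step 1: p3  (read 2: p0→p3)
  step 2: p3  (read 2: p3→p3)   ← first repeat (p3 seen earlier)
  step 3: p0  (read 1: p3→p0)
  step 4: p3  (read 2: p0→p3)
  step 5: p3  (read 2: p3→p3)
  step 6: p3  (read 2: p3→p3)
  step 7: p0  (read 0: p3→p0)
  step 8: p4  (read 0: p0→p4)
  step 9: p4  (read 1: p4→p4)

The earliest repeat is at step j = 2: A is in p3, which it already visited at step i = 1.
With |Q| = 5, pigeonhole forces a state repeat no later than step 5; the substring read between the first and second visits to that state can be pumped.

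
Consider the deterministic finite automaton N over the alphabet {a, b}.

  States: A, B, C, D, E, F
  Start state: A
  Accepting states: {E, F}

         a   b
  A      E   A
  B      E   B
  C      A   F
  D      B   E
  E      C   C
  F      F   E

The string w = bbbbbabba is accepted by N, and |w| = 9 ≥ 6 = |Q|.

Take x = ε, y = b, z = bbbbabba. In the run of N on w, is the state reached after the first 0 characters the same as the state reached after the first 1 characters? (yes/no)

yes

State sequence: A -b-> A

After x (step 0): A. After xy (step 1): A.
They match, so y = b drives N around a cycle from A back to itself; pumping y any number of times keeps N in A before reading z, and xyⁱz ∈ L(N) for every i ≥ 0.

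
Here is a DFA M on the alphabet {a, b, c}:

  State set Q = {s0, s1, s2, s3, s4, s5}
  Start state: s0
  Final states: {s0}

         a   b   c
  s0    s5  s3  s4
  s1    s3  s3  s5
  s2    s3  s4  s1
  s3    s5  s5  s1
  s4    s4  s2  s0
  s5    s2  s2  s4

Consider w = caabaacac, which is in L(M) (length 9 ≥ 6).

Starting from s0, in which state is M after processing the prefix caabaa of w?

State sequence: s0 -c-> s4 -a-> s4 -a-> s4 -b-> s2 -a-> s3 -a-> s5

After reading 6 characters, M is in state s5.

s5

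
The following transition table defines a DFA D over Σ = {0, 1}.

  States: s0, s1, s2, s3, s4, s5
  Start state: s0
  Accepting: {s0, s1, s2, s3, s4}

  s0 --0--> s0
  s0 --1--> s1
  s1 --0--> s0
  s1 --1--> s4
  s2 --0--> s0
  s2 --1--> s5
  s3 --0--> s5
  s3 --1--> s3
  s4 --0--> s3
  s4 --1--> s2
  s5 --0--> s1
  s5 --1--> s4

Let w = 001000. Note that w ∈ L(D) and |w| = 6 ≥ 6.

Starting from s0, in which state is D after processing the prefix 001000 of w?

Run of D on the first 6 characters of w = 0 0 1 0 0 0:
  step 0: s0  (start)
  step 1: s0  (read 0: s0→s0)
  step 2: s0  (read 0: s0→s0)
  step 3: s1  (read 1: s0→s1)
  step 4: s0  (read 0: s1→s0)
  step 5: s0  (read 0: s0→s0)
  step 6: s0  (read 0: s0→s0)

After reading 6 characters, D is in state s0.

s0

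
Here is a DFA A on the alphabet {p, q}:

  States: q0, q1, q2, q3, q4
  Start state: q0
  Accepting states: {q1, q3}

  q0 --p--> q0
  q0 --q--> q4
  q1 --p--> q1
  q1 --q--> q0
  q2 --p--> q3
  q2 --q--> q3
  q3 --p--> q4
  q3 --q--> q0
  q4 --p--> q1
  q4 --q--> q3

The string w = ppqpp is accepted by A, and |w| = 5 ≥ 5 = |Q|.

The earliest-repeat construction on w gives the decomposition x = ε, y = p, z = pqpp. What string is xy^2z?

xy^2z = ε·p·p·pqpp = pppqpp.
Reading y = p takes A from q0 back to q0, so after x·y·y the machine is still in q0, and z then leads to the accepting state q1. Hence pppqpp ∈ L(A).

pppqpp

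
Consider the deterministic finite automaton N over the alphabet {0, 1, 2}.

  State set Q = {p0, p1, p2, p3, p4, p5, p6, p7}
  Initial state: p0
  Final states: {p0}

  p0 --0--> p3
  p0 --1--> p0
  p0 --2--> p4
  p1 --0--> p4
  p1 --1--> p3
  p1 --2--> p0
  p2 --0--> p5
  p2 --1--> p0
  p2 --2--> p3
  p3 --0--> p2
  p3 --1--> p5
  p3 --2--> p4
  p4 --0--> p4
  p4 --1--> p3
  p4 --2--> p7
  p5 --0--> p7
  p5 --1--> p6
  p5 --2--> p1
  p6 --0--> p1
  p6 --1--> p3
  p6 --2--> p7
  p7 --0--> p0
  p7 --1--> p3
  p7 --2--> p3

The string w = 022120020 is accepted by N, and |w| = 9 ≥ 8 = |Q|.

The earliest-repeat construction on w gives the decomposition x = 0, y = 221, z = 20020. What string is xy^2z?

xy^2z = 0·221·221·20020 = 022122120020.
Reading y = 221 takes N from p3 back to p3, so after x·y·y the machine is still in p3, and z then leads to the accepting state p0. Hence 022122120020 ∈ L(N).

022122120020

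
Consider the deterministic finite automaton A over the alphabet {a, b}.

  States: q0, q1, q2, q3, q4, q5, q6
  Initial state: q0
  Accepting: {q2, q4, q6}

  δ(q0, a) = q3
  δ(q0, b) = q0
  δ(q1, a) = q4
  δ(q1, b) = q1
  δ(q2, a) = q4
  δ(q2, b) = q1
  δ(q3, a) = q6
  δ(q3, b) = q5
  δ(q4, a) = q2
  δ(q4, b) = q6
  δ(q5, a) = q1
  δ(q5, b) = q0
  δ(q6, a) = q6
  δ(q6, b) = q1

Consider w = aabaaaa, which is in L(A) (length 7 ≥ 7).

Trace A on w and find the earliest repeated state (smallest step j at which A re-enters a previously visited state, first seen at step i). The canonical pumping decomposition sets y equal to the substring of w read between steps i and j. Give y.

Run of A on w = a a b a a a a:
  step 0: q0  (start)
  step 1: q3  (read a: q0→q3)
  step 2: q6  (read a: q3→q6)
  step 3: q1  (read b: q6→q1)
  step 4: q4  (read a: q1→q4)
  step 5: q2  (read a: q4→q2)
  step 6: q4  (read a: q2→q4)   ← first repeat (q4 seen earlier)
  step 7: q2  (read a: q4→q2)

So i = 4, j = 6, giving x = w[0:4] = aaba, y = w[4:6] = aa, z = w[6:7] = a.
Check: |xy| = 6 ≤ 7 and |y| = 2 ≥ 1. Reading y takes A from q4 back to q4, so every xyⁱz is accepted.
The DFA has 7 states, so the proof of the pumping lemma guarantees a repeated state among the first 7+1 visited; the segment between the two visits is the pumpable y.

aa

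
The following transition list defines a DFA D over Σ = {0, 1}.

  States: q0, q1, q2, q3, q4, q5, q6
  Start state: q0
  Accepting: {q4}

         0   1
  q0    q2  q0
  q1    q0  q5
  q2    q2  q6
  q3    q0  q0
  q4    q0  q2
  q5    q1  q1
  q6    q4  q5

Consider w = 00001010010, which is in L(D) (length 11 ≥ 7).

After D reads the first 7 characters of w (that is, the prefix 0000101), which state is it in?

q2

Run of D on the first 7 characters of w = 0 0 0 0 1 0 1:
  step 0: q0  (start)
  step 1: q2  (read 0: q0→q2)
  step 2: q2  (read 0: q2→q2)
  step 3: q2  (read 0: q2→q2)
  step 4: q2  (read 0: q2→q2)
  step 5: q6  (read 1: q2→q6)
  step 6: q4  (read 0: q6→q4)
  step 7: q2  (read 1: q4→q2)

After reading 7 characters, D is in state q2.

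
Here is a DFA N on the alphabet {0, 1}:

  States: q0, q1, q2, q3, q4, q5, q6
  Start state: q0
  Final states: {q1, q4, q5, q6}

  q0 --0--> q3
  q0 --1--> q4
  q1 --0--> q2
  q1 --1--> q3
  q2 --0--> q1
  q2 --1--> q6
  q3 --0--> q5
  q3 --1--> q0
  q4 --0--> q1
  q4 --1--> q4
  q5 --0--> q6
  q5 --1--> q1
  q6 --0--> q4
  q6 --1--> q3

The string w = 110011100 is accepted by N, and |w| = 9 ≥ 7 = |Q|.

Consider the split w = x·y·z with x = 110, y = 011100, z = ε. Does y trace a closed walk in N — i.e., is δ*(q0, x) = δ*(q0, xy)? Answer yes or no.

no

Run of N on the first 9 characters of w = 1 1 0 0 1 1 1 0 0:
  step 0: q0  (start)
  step 1: q4  (read 1: q0→q4)
  step 2: q4  (read 1: q4→q4)
  step 3: q1  (read 0: q4→q1)
  step 4: q2  (read 0: q1→q2)
  step 5: q6  (read 1: q2→q6)
  step 6: q3  (read 1: q6→q3)
  step 7: q0  (read 1: q3→q0)
  step 8: q3  (read 0: q0→q3)
  step 9: q5  (read 0: q3→q5)

After x (step 3): q1. After xy (step 9): q5.
They differ (q1 ≠ q5), so y is not a cycle from the state after x; this split is not the one the pumping-lemma construction produces, and pumping y need not keep the string in L(N).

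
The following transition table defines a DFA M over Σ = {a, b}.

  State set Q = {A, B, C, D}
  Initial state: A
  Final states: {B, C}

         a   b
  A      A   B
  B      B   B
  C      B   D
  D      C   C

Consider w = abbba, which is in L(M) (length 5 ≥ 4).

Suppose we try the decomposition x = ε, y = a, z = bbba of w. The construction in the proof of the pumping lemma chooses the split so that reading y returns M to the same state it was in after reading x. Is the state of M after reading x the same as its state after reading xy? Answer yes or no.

State sequence: A -a-> A

After x (step 0): A. After xy (step 1): A.
They match, so y = a drives M around a cycle from A back to itself; pumping y any number of times keeps M in A before reading z, and xyⁱz ∈ L(M) for every i ≥ 0.

yes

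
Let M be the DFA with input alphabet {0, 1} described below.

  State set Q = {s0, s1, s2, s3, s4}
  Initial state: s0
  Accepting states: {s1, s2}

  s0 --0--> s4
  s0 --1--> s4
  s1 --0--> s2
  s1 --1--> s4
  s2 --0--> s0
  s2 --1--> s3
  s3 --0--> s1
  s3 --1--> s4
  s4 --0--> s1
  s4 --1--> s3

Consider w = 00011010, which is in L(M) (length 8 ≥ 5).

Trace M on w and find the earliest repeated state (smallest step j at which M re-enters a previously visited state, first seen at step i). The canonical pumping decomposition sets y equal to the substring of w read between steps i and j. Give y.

0011

State sequence: s0 -0-> s4 -0-> s1 -0-> s2 -1-> s3 -1-> s4 -0-> s1 -1-> s4 -0-> s1
First repeat at step 5: s4 was already visited.

So i = 1, j = 5, giving x = w[0:1] = 0, y = w[1:5] = 0011, z = w[5:8] = 010.
Check: |xy| = 5 ≤ 5 and |y| = 4 ≥ 1. Reading y takes M from s4 back to s4, so every xyⁱz is accepted.
Pumping length from the standard proof: p = 5 (the number of states). The repeated state found above gives |xy| = j ≤ 5 and |y| = j − i ≥ 1.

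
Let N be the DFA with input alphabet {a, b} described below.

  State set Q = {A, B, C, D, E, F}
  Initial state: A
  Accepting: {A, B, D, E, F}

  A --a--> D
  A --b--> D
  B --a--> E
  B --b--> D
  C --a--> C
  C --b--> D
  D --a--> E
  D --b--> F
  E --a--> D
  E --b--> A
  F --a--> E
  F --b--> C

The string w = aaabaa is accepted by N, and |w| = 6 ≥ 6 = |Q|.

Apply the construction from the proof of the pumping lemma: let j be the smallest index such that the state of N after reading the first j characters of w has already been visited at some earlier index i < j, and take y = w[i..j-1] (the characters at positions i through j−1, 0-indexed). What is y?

aa

State sequence: A -a-> D -a-> E -a-> D -b-> F -a-> E -a-> D
First repeat at step 3: D was already visited.

So i = 1, j = 3, giving x = w[0:1] = a, y = w[1:3] = aa, z = w[3:6] = baa.
Check: |xy| = 3 ≤ 6 and |y| = 2 ≥ 1. Reading y takes N from D back to D, so every xyⁱz is accepted.
Since N has 6 states, any run of length ≥ 6 visits 6+1 states, so by pigeonhole some state repeats within the first 6 steps — that repeat gives the pumpable loop.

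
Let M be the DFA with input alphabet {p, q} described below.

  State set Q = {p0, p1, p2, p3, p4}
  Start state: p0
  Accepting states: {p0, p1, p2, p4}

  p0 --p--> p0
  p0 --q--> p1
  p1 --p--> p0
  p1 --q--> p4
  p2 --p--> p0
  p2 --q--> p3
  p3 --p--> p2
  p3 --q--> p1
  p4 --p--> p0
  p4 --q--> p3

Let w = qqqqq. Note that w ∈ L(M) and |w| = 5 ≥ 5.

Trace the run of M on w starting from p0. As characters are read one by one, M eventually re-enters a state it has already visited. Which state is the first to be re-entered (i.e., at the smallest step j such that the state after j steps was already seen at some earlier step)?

Run of M on w = q q q q q:
  step 0: p0  (start)
  step 1: p1  (read q: p0→p1)
  step 2: p4  (read q: p1→p4)
  step 3: p3  (read q: p4→p3)
  step 4: p1  (read q: p3→p1)   ← first repeat (p1 seen earlier)
  step 5: p4  (read q: p1→p4)

The earliest repeat is at step j = 4: M is in p1, which it already visited at step i = 1.

p1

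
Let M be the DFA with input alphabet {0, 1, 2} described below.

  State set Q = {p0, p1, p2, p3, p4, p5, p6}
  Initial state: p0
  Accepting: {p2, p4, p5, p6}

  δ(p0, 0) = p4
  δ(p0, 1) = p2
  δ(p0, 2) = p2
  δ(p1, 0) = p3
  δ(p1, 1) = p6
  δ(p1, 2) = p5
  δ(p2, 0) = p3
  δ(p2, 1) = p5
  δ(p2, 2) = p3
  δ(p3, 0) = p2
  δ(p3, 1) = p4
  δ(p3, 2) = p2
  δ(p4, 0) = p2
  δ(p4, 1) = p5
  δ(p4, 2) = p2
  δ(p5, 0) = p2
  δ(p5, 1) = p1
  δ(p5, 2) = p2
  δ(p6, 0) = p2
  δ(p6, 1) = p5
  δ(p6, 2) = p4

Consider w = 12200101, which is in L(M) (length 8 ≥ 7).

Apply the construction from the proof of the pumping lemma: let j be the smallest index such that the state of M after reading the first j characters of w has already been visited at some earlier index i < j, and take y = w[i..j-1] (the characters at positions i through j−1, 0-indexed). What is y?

22

Run of M on w = 1 2 2 0 0 1 0 1:
  step 0: p0  (start)
  step 1: p2  (read 1: p0→p2)
  step 2: p3  (read 2: p2→p3)
  step 3: p2  (read 2: p3→p2)   ← first repeat (p2 seen earlier)
  step 4: p3  (read 0: p2→p3)
  step 5: p2  (read 0: p3→p2)
  step 6: p5  (read 1: p2→p5)
  step 7: p2  (read 0: p5→p2)
  step 8: p5  (read 1: p2→p5)

So i = 1, j = 3, giving x = w[0:1] = 1, y = w[1:3] = 22, z = w[3:8] = 00101.
Check: |xy| = 3 ≤ 7 and |y| = 2 ≥ 1. Reading y takes M from p2 back to p2, so every xyⁱz is accepted.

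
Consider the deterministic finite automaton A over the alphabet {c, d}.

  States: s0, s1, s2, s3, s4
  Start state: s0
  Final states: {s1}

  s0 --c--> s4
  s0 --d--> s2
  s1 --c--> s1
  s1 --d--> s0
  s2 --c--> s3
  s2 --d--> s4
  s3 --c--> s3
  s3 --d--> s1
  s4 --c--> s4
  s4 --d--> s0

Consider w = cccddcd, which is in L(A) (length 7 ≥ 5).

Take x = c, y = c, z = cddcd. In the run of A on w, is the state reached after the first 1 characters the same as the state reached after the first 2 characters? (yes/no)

State sequence: s0 -c-> s4 -c-> s4

After x (step 1): s4. After xy (step 2): s4.
They match, so y = c drives A around a cycle from s4 back to itself; pumping y any number of times keeps A in s4 before reading z, and xyⁱz ∈ L(A) for every i ≥ 0.

yes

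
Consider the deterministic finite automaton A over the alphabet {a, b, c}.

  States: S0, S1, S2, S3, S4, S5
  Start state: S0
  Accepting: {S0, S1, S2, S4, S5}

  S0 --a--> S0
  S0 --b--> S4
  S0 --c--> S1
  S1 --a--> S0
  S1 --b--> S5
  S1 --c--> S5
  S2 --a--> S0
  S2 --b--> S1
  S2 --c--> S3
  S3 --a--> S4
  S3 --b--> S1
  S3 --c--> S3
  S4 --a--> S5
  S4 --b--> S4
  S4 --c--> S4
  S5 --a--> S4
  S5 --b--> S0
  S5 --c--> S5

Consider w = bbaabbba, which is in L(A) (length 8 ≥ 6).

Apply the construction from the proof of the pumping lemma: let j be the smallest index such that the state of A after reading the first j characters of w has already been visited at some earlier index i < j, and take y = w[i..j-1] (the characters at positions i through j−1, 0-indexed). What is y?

State sequence: S0 -b-> S4 -b-> S4 -a-> S5 -a-> S4 -b-> S4 -b-> S4 -b-> S4 -a-> S5
First repeat at step 2: S4 was already visited.

So i = 1, j = 2, giving x = w[0:1] = b, y = w[1:2] = b, z = w[2:8] = aabbba.
Check: |xy| = 2 ≤ 6 and |y| = 1 ≥ 1. Reading y takes A from S4 back to S4, so every xyⁱz is accepted.

b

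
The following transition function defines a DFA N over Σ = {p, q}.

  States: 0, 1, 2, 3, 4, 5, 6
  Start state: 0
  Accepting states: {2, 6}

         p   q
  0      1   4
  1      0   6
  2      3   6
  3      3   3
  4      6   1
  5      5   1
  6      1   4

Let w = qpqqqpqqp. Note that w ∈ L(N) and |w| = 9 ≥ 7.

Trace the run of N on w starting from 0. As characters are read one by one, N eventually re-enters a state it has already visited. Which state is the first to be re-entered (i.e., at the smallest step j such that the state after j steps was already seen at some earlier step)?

State sequence: 0 -q-> 4 -p-> 6 -q-> 4 -q-> 1 -q-> 6 -p-> 1 -q-> 6 -q-> 4 -p-> 6
First repeat at step 3: 4 was already visited.

The earliest repeat is at step j = 3: N is in 4, which it already visited at step i = 1.

4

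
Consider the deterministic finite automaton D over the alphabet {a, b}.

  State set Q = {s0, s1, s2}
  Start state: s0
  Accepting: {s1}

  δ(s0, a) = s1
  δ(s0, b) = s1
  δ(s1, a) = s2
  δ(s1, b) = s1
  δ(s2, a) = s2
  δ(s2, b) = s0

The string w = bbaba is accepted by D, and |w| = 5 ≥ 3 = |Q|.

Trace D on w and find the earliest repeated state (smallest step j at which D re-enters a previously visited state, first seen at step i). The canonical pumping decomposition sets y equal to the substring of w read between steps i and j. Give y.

b

Run of D on w = b b a b a:
  step 0: s0  (start)
  step 1: s1  (read b: s0→s1)
  step 2: s1  (read b: s1→s1)   ← first repeat (s1 seen earlier)
  step 3: s2  (read a: s1→s2)
  step 4: s0  (read b: s2→s0)
  step 5: s1  (read a: s0→s1)

So i = 1, j = 2, giving x = w[0:1] = b, y = w[1:2] = b, z = w[2:5] = aba.
Check: |xy| = 2 ≤ 3 and |y| = 1 ≥ 1. Reading y takes D from s1 back to s1, so every xyⁱz is accepted.
Since D has 3 states, any run of length ≥ 3 visits 3+1 states, so by pigeonhole some state repeats within the first 3 steps — that repeat gives the pumpable loop.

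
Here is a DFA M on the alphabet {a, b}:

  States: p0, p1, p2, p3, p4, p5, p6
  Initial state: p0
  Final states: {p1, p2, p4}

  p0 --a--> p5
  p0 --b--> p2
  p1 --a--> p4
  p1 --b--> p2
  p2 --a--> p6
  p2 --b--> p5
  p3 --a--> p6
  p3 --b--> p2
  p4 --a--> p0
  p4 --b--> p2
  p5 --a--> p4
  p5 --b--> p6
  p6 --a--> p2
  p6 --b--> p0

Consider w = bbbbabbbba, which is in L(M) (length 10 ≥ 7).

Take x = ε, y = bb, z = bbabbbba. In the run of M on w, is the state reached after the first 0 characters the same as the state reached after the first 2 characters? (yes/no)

Run of M on the first 2 characters of w = b b:
  step 0: p0  (start)
  step 1: p2  (read b: p0→p2)
  step 2: p5  (read b: p2→p5)

After x (step 0): p0. After xy (step 2): p5.
They differ (p0 ≠ p5), so y is not a cycle from the state after x; this split is not the one the pumping-lemma construction produces, and pumping y need not keep the string in L(M).

no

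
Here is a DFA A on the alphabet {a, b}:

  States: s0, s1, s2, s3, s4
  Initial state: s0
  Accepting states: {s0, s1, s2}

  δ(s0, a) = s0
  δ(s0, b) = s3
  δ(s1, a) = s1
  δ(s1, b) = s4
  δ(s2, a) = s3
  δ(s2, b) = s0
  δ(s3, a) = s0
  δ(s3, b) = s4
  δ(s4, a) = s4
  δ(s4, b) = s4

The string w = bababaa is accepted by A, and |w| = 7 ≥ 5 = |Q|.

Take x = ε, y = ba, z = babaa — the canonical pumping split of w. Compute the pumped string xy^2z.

xy^2z = ε·ba·ba·babaa = babababaa.
Reading y = ba takes A from s0 back to s0, so after x·y·y the machine is still in s0, and z then leads to the accepting state s0. Hence babababaa ∈ L(A).

babababaa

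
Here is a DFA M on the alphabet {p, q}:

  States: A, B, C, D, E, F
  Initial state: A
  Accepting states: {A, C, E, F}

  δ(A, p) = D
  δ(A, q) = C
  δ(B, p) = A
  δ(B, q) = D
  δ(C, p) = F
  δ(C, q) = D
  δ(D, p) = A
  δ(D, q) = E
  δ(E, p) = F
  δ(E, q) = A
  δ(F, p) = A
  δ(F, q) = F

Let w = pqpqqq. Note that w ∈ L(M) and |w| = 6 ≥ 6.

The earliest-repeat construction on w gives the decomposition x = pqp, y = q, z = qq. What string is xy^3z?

pqpqqqqq

xy^3z = pqp·q·q·q·qq = pqpqqqqq.
Reading y = q takes M from F back to F, so after x·y·y·y the machine is still in F, and z then leads to the accepting state F. Hence pqpqqqqq ∈ L(M).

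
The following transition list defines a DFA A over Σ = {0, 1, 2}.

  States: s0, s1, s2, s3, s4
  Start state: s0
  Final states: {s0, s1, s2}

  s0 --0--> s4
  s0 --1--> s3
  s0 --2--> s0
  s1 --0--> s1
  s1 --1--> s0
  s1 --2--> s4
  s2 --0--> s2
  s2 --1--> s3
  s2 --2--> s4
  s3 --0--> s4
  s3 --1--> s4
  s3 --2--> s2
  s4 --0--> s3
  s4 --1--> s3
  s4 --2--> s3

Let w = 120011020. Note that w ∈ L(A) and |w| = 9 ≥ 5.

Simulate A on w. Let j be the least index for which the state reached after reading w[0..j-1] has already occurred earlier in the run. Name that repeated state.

s2

Run of A on w = 1 2 0 0 1 1 0 2 0:
  step 0: s0  (start)
  step 1: s3  (read 1: s0→s3)
  step 2: s2  (read 2: s3→s2)
  step 3: s2  (read 0: s2→s2)   ← first repeat (s2 seen earlier)
  step 4: s2  (read 0: s2→s2)
  step 5: s3  (read 1: s2→s3)
  step 6: s4  (read 1: s3→s4)
  step 7: s3  (read 0: s4→s3)
  step 8: s2  (read 2: s3→s2)
  step 9: s2  (read 0: s2→s2)

The earliest repeat is at step j = 3: A is in s2, which it already visited at step i = 2.
The DFA has 5 states, so the proof of the pumping lemma guarantees a repeated state among the first 5+1 visited; the segment between the two visits is the pumpable y.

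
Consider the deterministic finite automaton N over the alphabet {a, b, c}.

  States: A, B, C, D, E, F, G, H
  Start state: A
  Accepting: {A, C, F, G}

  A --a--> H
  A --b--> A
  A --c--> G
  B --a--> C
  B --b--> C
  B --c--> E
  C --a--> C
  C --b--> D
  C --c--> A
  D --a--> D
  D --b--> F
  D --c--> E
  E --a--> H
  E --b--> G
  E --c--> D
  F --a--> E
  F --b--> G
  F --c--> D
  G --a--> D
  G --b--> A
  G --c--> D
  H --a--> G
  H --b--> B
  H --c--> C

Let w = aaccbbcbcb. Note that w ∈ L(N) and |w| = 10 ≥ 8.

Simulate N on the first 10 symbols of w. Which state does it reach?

State sequence: A -a-> H -a-> G -c-> D -c-> E -b-> G -b-> A -c-> G -b-> A -c-> G -b-> A

After reading 10 characters, N is in state A.
(This kind of state-tracing is the core of the pumping-lemma construction: with 8 states, pigeonhole forces a repeat within the first 8 steps.)

A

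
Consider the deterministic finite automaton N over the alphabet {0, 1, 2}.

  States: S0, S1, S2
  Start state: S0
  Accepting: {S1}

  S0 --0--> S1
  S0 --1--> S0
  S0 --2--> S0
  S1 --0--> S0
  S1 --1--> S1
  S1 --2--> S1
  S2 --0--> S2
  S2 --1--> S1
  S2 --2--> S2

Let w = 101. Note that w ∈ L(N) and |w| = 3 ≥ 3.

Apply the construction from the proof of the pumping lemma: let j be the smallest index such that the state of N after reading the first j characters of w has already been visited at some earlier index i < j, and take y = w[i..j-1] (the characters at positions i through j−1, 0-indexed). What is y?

1

Run of N on w = 1 0 1:
  step 0: S0  (start)
  step 1: S0  (read 1: S0→S0)   ← first repeat (S0 seen earlier)
  step 2: S1  (read 0: S0→S1)
  step 3: S1  (read 1: S1→S1)

So i = 0, j = 1, giving x = w[0:0] = ε, y = w[0:1] = 1, z = w[1:3] = 01.
Check: |xy| = 1 ≤ 3 and |y| = 1 ≥ 1. Reading y takes N from S0 back to S0, so every xyⁱz is accepted.
Pumping length from the standard proof: p = 3 (the number of states). The repeated state found above gives |xy| = j ≤ 3 and |y| = j − i ≥ 1.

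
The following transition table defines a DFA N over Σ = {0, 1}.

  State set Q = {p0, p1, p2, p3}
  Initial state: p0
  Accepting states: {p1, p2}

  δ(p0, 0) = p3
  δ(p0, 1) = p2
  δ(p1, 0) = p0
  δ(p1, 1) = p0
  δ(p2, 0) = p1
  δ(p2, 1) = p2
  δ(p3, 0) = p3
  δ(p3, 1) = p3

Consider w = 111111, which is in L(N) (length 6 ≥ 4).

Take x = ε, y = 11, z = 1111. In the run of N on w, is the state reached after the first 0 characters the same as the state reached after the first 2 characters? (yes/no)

no

State sequence: p0 -1-> p2 -1-> p2

After x (step 0): p0. After xy (step 2): p2.
They differ (p0 ≠ p2), so y is not a cycle from the state after x; this split is not the one the pumping-lemma construction produces, and pumping y need not keep the string in L(N).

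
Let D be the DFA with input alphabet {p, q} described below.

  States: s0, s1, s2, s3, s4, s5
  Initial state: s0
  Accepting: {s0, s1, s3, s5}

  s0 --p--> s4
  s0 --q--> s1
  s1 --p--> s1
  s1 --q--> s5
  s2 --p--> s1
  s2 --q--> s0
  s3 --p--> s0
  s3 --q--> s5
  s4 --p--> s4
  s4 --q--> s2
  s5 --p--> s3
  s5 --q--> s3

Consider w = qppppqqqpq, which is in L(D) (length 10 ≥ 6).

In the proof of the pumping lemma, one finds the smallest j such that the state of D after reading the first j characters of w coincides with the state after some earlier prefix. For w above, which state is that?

s1

State sequence: s0 -q-> s1 -p-> s1 -p-> s1 -p-> s1 -p-> s1 -q-> s5 -q-> s3 -q-> s5 -p-> s3 -q-> s5
First repeat at step 2: s1 was already visited.

The earliest repeat is at step j = 2: D is in s1, which it already visited at step i = 1.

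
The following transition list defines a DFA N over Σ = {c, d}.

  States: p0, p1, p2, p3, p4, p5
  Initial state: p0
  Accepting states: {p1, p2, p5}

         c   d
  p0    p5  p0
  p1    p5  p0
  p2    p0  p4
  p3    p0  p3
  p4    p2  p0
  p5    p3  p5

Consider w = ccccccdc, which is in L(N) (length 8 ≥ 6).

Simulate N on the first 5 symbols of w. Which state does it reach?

p3

Run of N on the first 5 characters of w = c c c c c:
  step 0: p0  (start)
  step 1: p5  (read c: p0→p5)
  step 2: p3  (read c: p5→p3)
  step 3: p0  (read c: p3→p0)
  step 4: p5  (read c: p0→p5)
  step 5: p3  (read c: p5→p3)

After reading 5 characters, N is in state p3.
(This kind of state-tracing is the core of the pumping-lemma construction: with 6 states, pigeonhole forces a repeat within the first 6 steps.)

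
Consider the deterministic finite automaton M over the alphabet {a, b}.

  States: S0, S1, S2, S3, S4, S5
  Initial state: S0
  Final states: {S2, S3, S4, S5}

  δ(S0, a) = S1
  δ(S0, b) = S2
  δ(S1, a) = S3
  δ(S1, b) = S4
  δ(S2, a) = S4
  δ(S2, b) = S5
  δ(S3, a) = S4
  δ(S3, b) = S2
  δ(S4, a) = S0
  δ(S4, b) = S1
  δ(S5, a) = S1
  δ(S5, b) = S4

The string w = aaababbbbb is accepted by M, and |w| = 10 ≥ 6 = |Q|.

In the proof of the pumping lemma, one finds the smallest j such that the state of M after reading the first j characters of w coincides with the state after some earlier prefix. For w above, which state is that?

S1

State sequence: S0 -a-> S1 -a-> S3 -a-> S4 -b-> S1 -a-> S3 -b-> S2 -b-> S5 -b-> S4 -b-> S1 -b-> S4
First repeat at step 4: S1 was already visited.

The earliest repeat is at step j = 4: M is in S1, which it already visited at step i = 1.
The DFA has 6 states, so the proof of the pumping lemma guarantees a repeated state among the first 6+1 visited; the segment between the two visits is the pumpable y.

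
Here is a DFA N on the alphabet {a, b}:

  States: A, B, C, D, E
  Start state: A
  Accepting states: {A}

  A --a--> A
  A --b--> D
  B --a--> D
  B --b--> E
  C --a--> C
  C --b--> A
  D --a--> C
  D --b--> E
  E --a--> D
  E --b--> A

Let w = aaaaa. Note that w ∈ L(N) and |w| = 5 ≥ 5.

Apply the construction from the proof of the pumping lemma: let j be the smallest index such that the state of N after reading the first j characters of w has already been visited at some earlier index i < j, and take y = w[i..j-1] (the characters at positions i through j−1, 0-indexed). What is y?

State sequence: A -a-> A -a-> A -a-> A -a-> A -a-> A
First repeat at step 1: A was already visited.

So i = 0, j = 1, giving x = w[0:0] = ε, y = w[0:1] = a, z = w[1:5] = aaaa.
Check: |xy| = 1 ≤ 5 and |y| = 1 ≥ 1. Reading y takes N from A back to A, so every xyⁱz is accepted.
With |Q| = 5, pigeonhole forces a state repeat no later than step 5; the substring read between the first and second visits to that state can be pumped.

a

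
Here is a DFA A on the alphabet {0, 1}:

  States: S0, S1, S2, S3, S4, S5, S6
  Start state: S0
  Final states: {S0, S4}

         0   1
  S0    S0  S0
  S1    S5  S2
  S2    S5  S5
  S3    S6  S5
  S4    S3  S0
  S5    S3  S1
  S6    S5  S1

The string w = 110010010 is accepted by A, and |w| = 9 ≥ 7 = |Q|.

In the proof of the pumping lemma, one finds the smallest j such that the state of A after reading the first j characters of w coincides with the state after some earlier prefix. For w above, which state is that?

S0

Run of A on w = 1 1 0 0 1 0 0 1 0:
  step 0: S0  (start)
  step 1: S0  (read 1: S0→S0)   ← first repeat (S0 seen earlier)
  step 2: S0  (read 1: S0→S0)
  step 3: S0  (read 0: S0→S0)
  step 4: S0  (read 0: S0→S0)
  step 5: S0  (read 1: S0→S0)
  step 6: S0  (read 0: S0→S0)
  step 7: S0  (read 0: S0→S0)
  step 8: S0  (read 1: S0→S0)
  step 9: S0  (read 0: S0→S0)

The earliest repeat is at step j = 1: A is in S0, which it already visited at step i = 0.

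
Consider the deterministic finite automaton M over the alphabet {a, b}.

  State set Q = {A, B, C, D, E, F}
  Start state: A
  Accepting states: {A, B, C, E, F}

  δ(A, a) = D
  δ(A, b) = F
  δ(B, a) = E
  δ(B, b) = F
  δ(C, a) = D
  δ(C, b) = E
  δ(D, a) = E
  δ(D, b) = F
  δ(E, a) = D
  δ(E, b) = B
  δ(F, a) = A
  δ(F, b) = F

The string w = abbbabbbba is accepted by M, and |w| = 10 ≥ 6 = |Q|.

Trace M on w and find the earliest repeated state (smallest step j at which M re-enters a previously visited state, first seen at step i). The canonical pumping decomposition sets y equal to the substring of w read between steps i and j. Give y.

Run of M on w = a b b b a b b b b a:
  step 0: A  (start)
  step 1: D  (read a: A→D)
  step 2: F  (read b: D→F)
  step 3: F  (read b: F→F)   ← first repeat (F seen earlier)
  step 4: F  (read b: F→F)
  step 5: A  (read a: F→A)
  step 6: F  (read b: A→F)
  step 7: F  (read b: F→F)
  step 8: F  (read b: F→F)
  step 9: F  (read b: F→F)
  step 10: A  (read a: F→A)

So i = 2, j = 3, giving x = w[0:2] = ab, y = w[2:3] = b, z = w[3:10] = babbbba.
Check: |xy| = 3 ≤ 6 and |y| = 1 ≥ 1. Reading y takes M from F back to F, so every xyⁱz is accepted.
Since M has 6 states, any run of length ≥ 6 visits 6+1 states, so by pigeonhole some state repeats within the first 6 steps — that repeat gives the pumpable loop.

b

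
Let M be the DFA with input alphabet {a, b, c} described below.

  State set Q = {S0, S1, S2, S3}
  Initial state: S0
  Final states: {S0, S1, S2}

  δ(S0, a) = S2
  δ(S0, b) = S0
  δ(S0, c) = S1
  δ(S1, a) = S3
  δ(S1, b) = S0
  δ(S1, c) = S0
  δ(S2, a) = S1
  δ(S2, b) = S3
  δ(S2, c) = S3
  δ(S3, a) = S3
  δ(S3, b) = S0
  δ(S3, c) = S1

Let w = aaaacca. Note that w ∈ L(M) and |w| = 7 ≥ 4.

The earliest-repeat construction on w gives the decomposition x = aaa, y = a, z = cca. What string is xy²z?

xy^2z = aaa·a·a·cca = aaaaacca.
Reading y = a takes M from S3 back to S3, so after x·y·y the machine is still in S3, and z then leads to the accepting state S2. Hence aaaaacca ∈ L(M).

aaaaacca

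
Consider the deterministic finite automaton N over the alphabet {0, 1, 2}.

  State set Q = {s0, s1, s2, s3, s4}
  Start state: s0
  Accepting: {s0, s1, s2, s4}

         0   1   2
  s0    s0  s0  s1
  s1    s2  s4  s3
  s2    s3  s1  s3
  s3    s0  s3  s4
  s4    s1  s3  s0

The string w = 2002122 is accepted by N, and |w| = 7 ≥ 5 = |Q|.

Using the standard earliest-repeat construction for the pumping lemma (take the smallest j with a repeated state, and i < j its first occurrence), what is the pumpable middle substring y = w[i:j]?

21

State sequence: s0 -2-> s1 -0-> s2 -0-> s3 -2-> s4 -1-> s3 -2-> s4 -2-> s0
First repeat at step 5: s3 was already visited.

So i = 3, j = 5, giving x = w[0:3] = 200, y = w[3:5] = 21, z = w[5:7] = 22.
Check: |xy| = 5 ≤ 5 and |y| = 2 ≥ 1. Reading y takes N from s3 back to s3, so every xyⁱz is accepted.
With |Q| = 5, pigeonhole forces a state repeat no later than step 5; the substring read between the first and second visits to that state can be pumped.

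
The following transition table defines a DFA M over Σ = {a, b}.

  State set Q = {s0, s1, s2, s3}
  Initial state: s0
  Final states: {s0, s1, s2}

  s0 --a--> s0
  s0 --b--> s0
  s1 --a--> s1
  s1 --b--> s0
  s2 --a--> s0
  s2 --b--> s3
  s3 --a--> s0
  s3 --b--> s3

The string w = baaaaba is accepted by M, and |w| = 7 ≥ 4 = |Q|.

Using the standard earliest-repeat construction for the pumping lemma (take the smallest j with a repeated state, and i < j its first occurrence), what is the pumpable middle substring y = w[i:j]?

b

State sequence: s0 -b-> s0 -a-> s0 -a-> s0 -a-> s0 -a-> s0 -b-> s0 -a-> s0
First repeat at step 1: s0 was already visited.

So i = 0, j = 1, giving x = w[0:0] = ε, y = w[0:1] = b, z = w[1:7] = aaaaba.
Check: |xy| = 1 ≤ 4 and |y| = 1 ≥ 1. Reading y takes M from s0 back to s0, so every xyⁱz is accepted.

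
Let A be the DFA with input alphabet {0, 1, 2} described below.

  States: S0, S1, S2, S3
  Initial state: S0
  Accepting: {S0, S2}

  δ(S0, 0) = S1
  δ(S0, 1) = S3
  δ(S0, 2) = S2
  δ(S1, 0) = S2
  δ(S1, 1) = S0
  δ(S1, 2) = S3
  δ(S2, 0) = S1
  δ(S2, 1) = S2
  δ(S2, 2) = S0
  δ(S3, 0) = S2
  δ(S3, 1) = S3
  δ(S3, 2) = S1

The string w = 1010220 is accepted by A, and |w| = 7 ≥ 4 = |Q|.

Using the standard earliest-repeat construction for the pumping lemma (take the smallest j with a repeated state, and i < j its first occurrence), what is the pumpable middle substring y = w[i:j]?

State sequence: S0 -1-> S3 -0-> S2 -1-> S2 -0-> S1 -2-> S3 -2-> S1 -0-> S2
First repeat at step 3: S2 was already visited.

So i = 2, j = 3, giving x = w[0:2] = 10, y = w[2:3] = 1, z = w[3:7] = 0220.
Check: |xy| = 3 ≤ 4 and |y| = 1 ≥ 1. Reading y takes A from S2 back to S2, so every xyⁱz is accepted.

1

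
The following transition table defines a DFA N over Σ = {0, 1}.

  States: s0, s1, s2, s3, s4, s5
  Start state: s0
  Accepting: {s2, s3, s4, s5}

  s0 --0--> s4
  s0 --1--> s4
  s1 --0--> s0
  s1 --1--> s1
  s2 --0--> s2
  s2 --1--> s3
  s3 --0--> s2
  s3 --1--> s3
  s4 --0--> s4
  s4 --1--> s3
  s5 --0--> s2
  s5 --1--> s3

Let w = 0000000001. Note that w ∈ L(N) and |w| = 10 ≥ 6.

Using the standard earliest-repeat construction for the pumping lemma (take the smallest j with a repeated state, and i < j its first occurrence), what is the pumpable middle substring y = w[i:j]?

0

State sequence: s0 -0-> s4 -0-> s4 -0-> s4 -0-> s4 -0-> s4 -0-> s4 -0-> s4 -0-> s4 -0-> s4 -1-> s3
First repeat at step 2: s4 was already visited.

So i = 1, j = 2, giving x = w[0:1] = 0, y = w[1:2] = 0, z = w[2:10] = 00000001.
Check: |xy| = 2 ≤ 6 and |y| = 1 ≥ 1. Reading y takes N from s4 back to s4, so every xyⁱz is accepted.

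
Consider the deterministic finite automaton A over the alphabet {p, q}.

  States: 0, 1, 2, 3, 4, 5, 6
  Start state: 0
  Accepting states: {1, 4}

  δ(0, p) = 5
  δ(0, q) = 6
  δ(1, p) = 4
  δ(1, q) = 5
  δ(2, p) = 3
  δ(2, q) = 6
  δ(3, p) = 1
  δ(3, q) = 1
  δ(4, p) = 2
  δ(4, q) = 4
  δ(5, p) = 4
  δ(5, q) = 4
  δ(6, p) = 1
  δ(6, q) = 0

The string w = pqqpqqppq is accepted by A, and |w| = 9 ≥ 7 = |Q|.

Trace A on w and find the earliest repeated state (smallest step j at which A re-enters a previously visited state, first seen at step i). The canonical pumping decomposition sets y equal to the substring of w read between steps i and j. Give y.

q

Run of A on w = p q q p q q p p q:
  step 0: 0  (start)
  step 1: 5  (read p: 0→5)
  step 2: 4  (read q: 5→4)
  step 3: 4  (read q: 4→4)   ← first repeat (4 seen earlier)
  step 4: 2  (read p: 4→2)
  step 5: 6  (read q: 2→6)
  step 6: 0  (read q: 6→0)
  step 7: 5  (read p: 0→5)
  step 8: 4  (read p: 5→4)
  step 9: 4  (read q: 4→4)

So i = 2, j = 3, giving x = w[0:2] = pq, y = w[2:3] = q, z = w[3:9] = pqqppq.
Check: |xy| = 3 ≤ 7 and |y| = 1 ≥ 1. Reading y takes A from 4 back to 4, so every xyⁱz is accepted.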